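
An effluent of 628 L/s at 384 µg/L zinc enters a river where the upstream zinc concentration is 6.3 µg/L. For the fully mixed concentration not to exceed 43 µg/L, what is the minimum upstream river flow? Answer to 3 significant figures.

5840 L/s

Set C_mix = 43: (Q·6.300 + 628.0·384.0) / (Q + 628.0) = 43
→ Q = 628.0·(384.0 − 43)/(43 − 6.300) = 5835 L/s.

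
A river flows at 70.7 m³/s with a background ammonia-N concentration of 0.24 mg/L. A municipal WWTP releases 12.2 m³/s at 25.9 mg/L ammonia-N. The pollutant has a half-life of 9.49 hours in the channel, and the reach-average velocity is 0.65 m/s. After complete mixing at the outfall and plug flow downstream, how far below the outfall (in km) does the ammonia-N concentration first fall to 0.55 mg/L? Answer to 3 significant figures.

Flow-weighted average: C = (70.70·0.2400 + 12.20·25.90) / 82.90 = 332.9/82.90 = 4.016 mg/L.
Half-life 9.49 h → k = ln 2 / 9.49 = 0.07304 h⁻¹ = 1.753 d⁻¹.
Set 4.016·exp(−k·t) = 0.55 → t = ln(4.016/0.55)/k = 97990 s = 27.22 h.
Distance = v·t = 0.65·97990 = 63700 m = 63.70 km.

63.7 km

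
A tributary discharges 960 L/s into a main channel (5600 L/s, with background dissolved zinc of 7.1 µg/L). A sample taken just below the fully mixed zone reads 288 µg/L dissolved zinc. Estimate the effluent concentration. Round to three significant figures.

Mass balance: 5600·7.100 + 960.0·Cₑ = 6560·288.0
→ Cₑ = (6560·288.0 − 5600·7.100) / 960.0 = 1927 µg/L.

1930 µg/L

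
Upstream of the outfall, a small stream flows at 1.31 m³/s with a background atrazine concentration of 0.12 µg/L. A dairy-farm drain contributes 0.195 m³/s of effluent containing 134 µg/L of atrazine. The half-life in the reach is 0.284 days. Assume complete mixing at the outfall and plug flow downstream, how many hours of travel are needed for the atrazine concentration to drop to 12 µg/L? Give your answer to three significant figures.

3.69 h

After mixing, C = (1.310·0.1200 + 0.1950·134.0) / 1.505 = 26.29/1.505 = 17.47 µg/L.
Half-life 0.284 d → k = ln 2 / 0.284 = 2.441 d⁻¹.
17.47·exp(−k·t) = 12 → t = ln(17.47/12)/k = 13290 s = 3.691 h.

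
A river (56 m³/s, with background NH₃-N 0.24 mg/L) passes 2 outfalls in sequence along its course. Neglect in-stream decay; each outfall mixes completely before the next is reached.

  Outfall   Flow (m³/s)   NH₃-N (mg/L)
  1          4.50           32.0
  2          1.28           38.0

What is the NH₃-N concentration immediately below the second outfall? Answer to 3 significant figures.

3.34 mg/L

After outfall 1: Q = 56.00 + 4.500 = 60.50 m³/s; C = (56.00·0.2400 + 4.500·32.00)/60.50 = 2.602 mg/L.
After outfall 2: Q = 60.50 + 1.280 = 61.78 m³/s; C = (60.50·2.602 + 1.280·38.00)/61.78 = 3.336 mg/L.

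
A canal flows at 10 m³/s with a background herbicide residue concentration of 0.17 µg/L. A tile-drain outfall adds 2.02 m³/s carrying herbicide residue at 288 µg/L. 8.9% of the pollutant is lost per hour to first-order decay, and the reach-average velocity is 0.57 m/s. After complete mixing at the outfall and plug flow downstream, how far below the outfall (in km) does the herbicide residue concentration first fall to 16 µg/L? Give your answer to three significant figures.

After mixing, C = (10.00·0.1700 + 2.020·288.0) / 12.02 = 583.5/12.02 = 48.54 µg/L.
8.9%/h lost → k = −ln(1 − 0.089) = 0.09321 h⁻¹.
Set 48.54·exp(−k·t) = 16 → t = ln(48.54/16)/k = 42860 s = 11.91 h.
Distance = v·t = 0.57·42860 = 24430 m = 24.43 km.

24.4 km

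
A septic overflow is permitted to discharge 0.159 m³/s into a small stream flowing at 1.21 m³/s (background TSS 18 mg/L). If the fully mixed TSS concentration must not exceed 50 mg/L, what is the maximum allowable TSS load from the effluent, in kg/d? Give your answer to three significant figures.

4030 kg/d

Mass balance at the limit: 1.210·18.00 + 0.1590·Cₑ = 1.369·50 → Cₑ = 293.5 mg/L.
Load = 0.1590 m³/s × 293.5 g/m³ × 86 400 s/d = 4032 kg/d.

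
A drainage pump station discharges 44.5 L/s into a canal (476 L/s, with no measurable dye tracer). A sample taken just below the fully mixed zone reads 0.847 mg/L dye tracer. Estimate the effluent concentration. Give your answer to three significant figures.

9.91 mg/L

Mass balance: 476.0·0 + 44.50·Cₑ = 520.5·0.8470
→ Cₑ = (520.5·0.8470 − 476.0·0) / 44.50 = 9.907 mg/L.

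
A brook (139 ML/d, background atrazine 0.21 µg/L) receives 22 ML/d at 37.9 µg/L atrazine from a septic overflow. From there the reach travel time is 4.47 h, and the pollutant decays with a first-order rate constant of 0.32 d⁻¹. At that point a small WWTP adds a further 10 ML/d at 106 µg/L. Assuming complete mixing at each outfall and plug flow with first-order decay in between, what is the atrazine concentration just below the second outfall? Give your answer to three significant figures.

After mixing, C = (139.0·0.2100 + 22.00·37.90) / 161.0 = 863.0/161.0 = 5.360 µg/L; combined flow 161.0 ML/d.
First-order decay: C = 5.360·exp(−k·t) = 5.360·0.9421 = 5.050 µg/L.
Second outfall: C = (161.0·5.050 + 10.00·106.0)/171.0 = 10.95 µg/L.

11.0 µg/L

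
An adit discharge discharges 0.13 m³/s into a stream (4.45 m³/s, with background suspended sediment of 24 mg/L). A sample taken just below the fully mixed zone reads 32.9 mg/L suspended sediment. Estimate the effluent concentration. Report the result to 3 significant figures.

338 mg/L

Mass balance: 4.450·24.00 + 0.1300·Cₑ = 4.580·32.90
→ Cₑ = (4.580·32.90 − 4.450·24.00) / 0.1300 = 337.6 mg/L.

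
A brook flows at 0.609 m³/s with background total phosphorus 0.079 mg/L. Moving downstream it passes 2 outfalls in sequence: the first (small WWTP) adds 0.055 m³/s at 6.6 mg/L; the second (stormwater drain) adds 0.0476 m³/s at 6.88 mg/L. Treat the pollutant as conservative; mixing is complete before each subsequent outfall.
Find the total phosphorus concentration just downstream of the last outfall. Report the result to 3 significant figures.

After outfall 1: Q = 0.6090 + 0.05500 = 0.6640 m³/s; C = (0.6090·0.07900 + 0.05500·6.600)/0.6640 = 0.6191 mg/L.
After outfall 2: Q = 0.6640 + 0.04760 = 0.7116 m³/s; C = (0.6640·0.6191 + 0.04760·6.880)/0.7116 = 1.038 mg/L.

1.04 mg/L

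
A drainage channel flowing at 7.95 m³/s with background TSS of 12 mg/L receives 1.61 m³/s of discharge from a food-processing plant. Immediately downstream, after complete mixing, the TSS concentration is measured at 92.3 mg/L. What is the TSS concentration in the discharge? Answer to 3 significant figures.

489 mg/L

Mass balance: 7.950·12.00 + 1.610·Cₑ = 9.560·92.30
→ Cₑ = (9.560·92.30 − 7.950·12.00) / 1.610 = 488.8 mg/L.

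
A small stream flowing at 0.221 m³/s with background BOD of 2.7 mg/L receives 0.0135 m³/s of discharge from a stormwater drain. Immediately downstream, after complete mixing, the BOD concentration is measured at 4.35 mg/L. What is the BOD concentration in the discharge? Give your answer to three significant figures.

Mass balance: 0.2210·2.700 + 0.01350·Cₑ = 0.2345·4.350
→ Cₑ = (0.2345·4.350 − 0.2210·2.700) / 0.01350 = 31.36 mg/L.

31.4 mg/L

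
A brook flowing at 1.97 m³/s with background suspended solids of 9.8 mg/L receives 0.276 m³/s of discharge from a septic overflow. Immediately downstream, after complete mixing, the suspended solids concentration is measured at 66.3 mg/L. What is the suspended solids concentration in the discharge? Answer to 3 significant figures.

Mass balance: 1.970·9.800 + 0.2760·Cₑ = 2.246·66.30
→ Cₑ = (2.246·66.30 − 1.970·9.800) / 0.2760 = 469.6 mg/L.

470 mg/L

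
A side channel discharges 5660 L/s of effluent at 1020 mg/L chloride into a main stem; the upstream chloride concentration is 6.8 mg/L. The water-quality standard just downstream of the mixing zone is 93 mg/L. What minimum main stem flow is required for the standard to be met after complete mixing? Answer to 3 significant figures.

60900 L/s

Set C_mix = 93: (Q·6.800 + 5660·1020) / (Q + 5660) = 93
→ Q = 5660·(1020 − 93)/(93 − 6.800) = 60870 L/s.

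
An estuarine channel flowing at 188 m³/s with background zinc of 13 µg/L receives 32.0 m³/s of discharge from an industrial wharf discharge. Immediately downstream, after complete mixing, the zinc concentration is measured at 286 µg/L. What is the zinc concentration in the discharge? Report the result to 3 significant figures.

Mass balance: 188.0·13.00 + 32.00·Cₑ = 220.0·286.0
→ Cₑ = (220.0·286.0 − 188.0·13.00) / 32.00 = 1890 µg/L.

1890 µg/L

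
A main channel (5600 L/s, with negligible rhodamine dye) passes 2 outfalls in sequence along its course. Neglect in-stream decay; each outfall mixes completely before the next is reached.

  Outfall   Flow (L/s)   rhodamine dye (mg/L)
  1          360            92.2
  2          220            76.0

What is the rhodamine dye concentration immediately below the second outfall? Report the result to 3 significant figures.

After outfall 1: Q = 5600 + 360.0 = 5960 L/s; C = (5600·0 + 360.0·92.20)/5960 = 5.569 mg/L.
After outfall 2: Q = 5960 + 220.0 = 6180 L/s; C = (5960·5.569 + 220.0·76.00)/6180 = 8.076 mg/L.

8.08 mg/L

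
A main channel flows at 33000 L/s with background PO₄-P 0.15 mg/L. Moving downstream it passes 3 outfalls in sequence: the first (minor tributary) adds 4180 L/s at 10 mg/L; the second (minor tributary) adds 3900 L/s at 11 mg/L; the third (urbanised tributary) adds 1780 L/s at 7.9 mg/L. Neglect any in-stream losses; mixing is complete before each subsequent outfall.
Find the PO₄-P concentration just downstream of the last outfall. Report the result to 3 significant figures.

2.42 mg/L

Outfall 1: combined Q = 37180 L/s; C = (33000·0.1500 + 4180·10.00)/37180 = 1.257 mg/L.
Outfall 2: combined Q = 41080 L/s; C = (37180·1.257 + 3900·11.00)/41080 = 2.182 mg/L.
Outfall 3: combined Q = 42860 L/s; C = (41080·2.182 + 1780·7.900)/42860 = 2.420 mg/L.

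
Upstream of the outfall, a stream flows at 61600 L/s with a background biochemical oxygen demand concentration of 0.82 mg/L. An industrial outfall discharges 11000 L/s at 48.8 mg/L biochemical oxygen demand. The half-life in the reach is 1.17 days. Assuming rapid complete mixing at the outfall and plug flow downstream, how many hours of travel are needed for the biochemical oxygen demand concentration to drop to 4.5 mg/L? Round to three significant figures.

23.8 h

Flow-weighted average: C = (61600·0.8200 + 11000·48.80) / 72600 = 587300/72600 = 8.090 mg/L.
Half-life 1.17 d → k = ln 2 / 1.17 = 0.5924 d⁻¹.
8.090·exp(−k·t) = 4.5 → t = ln(8.090/4.5)/k = 85540 s = 23.76 h.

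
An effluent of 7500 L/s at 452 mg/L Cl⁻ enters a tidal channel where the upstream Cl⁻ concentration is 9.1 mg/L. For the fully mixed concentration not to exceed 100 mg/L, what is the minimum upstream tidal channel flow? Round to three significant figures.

Set C_mix = 100: (Q·9.100 + 7500·452.0) / (Q + 7500) = 100
→ Q = 7500·(452.0 − 100)/(100 − 9.100) = 29040 L/s.

29000 L/s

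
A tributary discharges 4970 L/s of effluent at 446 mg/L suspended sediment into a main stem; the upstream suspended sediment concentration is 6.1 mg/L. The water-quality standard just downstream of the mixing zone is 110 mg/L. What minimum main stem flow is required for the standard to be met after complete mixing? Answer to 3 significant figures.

16100 L/s

Set C_mix = 110: (Q·6.100 + 4970·446.0) / (Q + 4970) = 110
→ Q = 4970·(446.0 − 110)/(110 − 6.100) = 16070 L/s.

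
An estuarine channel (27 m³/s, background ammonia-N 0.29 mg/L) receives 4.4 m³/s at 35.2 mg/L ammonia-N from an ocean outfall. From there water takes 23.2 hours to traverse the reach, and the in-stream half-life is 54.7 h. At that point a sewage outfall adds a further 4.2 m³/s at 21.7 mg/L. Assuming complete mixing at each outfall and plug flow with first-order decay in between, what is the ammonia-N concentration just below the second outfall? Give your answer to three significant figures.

5.97 mg/L

Flow-weighted average: C = (27.00·0.2900 + 4.400·35.20) / 31.40 = 162.7/31.40 = 5.182 mg/L; combined flow 31.40 m³/s.
Half-life 54.7 h → k = ln 2 / 54.7 = 0.01267 h⁻¹ = 0.3041 d⁻¹.
Applying C = C₀e^(−kt): 5.182 × 0.7453 = 3.862 mg/L.
At the second outfall, C = (31.40·3.862 + 4.200·21.70) / (31.40 + 4.200) = 5.966 mg/L.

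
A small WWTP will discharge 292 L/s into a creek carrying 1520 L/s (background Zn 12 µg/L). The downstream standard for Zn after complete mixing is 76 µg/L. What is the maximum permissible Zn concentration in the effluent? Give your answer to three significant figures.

At the limit, (Qr·Cr + Qe·Cₑ)/(Qr + Qe) = 76:
Cₑ = (1812·76 − 1520·12.00) / 292.0 = 409.2 µg/L.

409 µg/L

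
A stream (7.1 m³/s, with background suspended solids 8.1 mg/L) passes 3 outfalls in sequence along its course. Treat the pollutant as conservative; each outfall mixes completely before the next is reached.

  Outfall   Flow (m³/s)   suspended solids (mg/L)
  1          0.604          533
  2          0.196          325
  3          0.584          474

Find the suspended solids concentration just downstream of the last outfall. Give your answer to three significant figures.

Below outfall 1: Q → 7.704 m³/s, C = (7.100·8.100 + 0.6040·533.0)/7.704 = 49.25 mg/L.
Below outfall 2: Q → 7.900 m³/s, C = (7.704·49.25 + 0.1960·325.0)/7.900 = 56.09 mg/L.
Below outfall 3: Q → 8.484 m³/s, C = (7.900·56.09 + 0.5840·474.0)/8.484 = 84.86 mg/L.

84.9 mg/L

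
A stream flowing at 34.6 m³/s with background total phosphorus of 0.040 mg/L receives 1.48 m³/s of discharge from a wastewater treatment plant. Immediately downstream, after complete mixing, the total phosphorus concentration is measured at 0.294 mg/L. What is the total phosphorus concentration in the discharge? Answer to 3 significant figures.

Mass balance: 34.60·0.04000 + 1.480·Cₑ = 36.08·0.2940
→ Cₑ = (36.08·0.2940 − 34.60·0.04000) / 1.480 = 6.232 mg/L.

6.23 mg/L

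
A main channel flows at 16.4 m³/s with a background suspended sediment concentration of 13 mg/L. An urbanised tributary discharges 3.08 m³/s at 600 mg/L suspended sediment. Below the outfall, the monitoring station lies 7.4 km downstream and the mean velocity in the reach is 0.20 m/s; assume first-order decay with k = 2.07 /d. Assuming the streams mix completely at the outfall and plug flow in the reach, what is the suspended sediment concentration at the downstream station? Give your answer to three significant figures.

After mixing, C = (16.40·13.00 + 3.080·600.0) / 19.48 = 2061/19.48 = 105.8 mg/L.
Travel time t = 7.4·1000 / 0.20 = 37000 s = 10.28 h.
Decay over the reach: 105.8·exp(−kt) = 105.8·0.4121 = 43.61 mg/L.

43.6 mg/L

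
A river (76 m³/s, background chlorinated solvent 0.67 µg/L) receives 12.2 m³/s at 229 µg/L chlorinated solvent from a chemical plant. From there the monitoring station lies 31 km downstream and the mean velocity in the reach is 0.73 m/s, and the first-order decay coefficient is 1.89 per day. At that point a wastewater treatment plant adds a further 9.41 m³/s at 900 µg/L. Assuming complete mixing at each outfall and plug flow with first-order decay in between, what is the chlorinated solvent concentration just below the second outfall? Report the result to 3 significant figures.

98.3 µg/L

Conservation of mass: C = (76.00·0.6700 + 12.20·229.0) / 88.20 = 2845/88.20 = 32.25 µg/L; combined flow 88.20 m³/s.
Travel time t = 31·1000 / 0.73 = 42470 s = 11.80 h.
After decay, C = 32.25 × e^(−kt) = 32.25 × 0.3950 = 12.74 µg/L.
At the second outfall, C = (88.20·12.74 + 9.410·900.0) / (88.20 + 9.410) = 98.27 µg/L.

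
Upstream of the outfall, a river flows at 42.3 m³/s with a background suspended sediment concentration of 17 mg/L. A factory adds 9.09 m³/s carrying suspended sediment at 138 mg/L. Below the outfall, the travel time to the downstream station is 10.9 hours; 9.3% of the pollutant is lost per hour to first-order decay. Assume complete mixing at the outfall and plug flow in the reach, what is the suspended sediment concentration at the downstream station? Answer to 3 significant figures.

Mass balance: C = (42.30·17.00 + 9.090·138.0) / 51.39 = 1974/51.39 = 38.40 mg/L.
9.3%/h lost → k = −ln(1 − 0.093) = 0.09761 h⁻¹.
After decay, C = 38.40 × e^(−kt) = 38.40 × 0.3451 = 13.25 mg/L.

13.3 mg/L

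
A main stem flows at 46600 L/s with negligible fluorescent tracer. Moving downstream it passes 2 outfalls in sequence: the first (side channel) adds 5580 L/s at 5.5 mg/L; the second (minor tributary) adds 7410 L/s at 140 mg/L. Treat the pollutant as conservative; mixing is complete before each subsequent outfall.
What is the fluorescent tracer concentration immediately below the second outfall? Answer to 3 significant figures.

After outfall 1: Q = 46600 + 5580 = 52180 L/s; C = (46600·0 + 5580·5.500)/52180 = 0.5882 mg/L.
After outfall 2: Q = 52180 + 7410 = 59590 L/s; C = (52180·0.5882 + 7410·140.0)/59590 = 17.92 mg/L.

17.9 mg/L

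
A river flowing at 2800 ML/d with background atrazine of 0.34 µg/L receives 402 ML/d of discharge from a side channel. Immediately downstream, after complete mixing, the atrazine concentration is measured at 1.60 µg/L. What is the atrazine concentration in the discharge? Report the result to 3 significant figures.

Mass balance: 2800·0.3400 + 402.0·Cₑ = 3202·1.600
→ Cₑ = (3202·1.600 − 2800·0.3400) / 402.0 = 10.38 µg/L.

10.4 µg/L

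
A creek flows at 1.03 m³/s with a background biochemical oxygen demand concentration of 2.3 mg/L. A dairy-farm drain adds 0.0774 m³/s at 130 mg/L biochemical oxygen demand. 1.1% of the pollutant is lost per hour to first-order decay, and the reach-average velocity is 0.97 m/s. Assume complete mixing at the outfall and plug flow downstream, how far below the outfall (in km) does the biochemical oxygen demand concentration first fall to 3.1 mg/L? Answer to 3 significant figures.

Flow-weighted average: C = (1.030·2.300 + 0.07740·130.0) / 1.107 = 12.43/1.107 = 11.23 mg/L.
1.1%/h lost → k = −ln(1 − 0.011) = 0.01106 h⁻¹.
Set 11.23·exp(−k·t) = 3.1 → t = ln(11.23/3.1)/k = 418800 s = 116.3 h.
Distance = v·t = 0.97·418800 = 406200 m = 406.2 km.

406 km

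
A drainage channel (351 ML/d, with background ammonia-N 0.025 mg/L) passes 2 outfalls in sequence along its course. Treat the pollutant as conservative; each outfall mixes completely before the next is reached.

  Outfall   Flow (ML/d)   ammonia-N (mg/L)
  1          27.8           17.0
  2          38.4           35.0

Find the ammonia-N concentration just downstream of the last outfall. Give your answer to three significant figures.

After outfall 1: Q = 351.0 + 27.80 = 378.8 ML/d; C = (351.0·0.02500 + 27.80·17.00)/378.8 = 1.271 mg/L.
After outfall 2: Q = 378.8 + 38.40 = 417.2 ML/d; C = (378.8·1.271 + 38.40·35.00)/417.2 = 4.375 mg/L.

4.38 mg/L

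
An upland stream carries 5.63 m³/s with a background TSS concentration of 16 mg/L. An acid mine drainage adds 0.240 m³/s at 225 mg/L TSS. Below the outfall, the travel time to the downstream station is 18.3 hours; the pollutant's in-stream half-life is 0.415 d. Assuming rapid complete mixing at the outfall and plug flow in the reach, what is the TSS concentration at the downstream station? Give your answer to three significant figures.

6.87 mg/L

Mixed concentration C = ΣQC/ΣQ = (5.630·16.00 + 0.2400·225.0) / 5.870 = 144.1/5.870 = 24.55 mg/L.
Half-life 0.415 d → k = ln 2 / 0.415 = 1.670 d⁻¹.
Decay over the reach: 24.55·exp(−kt) = 24.55·0.2798 = 6.869 mg/L.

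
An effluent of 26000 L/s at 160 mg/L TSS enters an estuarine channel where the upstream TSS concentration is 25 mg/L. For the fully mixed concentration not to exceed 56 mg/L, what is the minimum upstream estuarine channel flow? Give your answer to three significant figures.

Set C_mix = 56: (Q·25.00 + 26000·160.0) / (Q + 26000) = 56
→ Q = 26000·(160.0 − 56)/(56 − 25.00) = 87230 L/s.

87200 L/s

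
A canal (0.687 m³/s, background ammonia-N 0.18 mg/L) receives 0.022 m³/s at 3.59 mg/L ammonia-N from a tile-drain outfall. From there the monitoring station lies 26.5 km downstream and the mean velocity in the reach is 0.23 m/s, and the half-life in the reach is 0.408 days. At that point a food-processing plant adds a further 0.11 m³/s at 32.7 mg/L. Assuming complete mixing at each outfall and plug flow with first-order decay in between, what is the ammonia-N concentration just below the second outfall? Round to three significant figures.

4.42 mg/L

After mixing, C = (0.6870·0.1800 + 0.02200·3.590) / 0.7090 = 0.2026/0.7090 = 0.2858 mg/L; combined flow 0.7090 m³/s.
Travel time t = 26.5·1000 / 0.23 = 115200 s = 32.00 h.
Half-life 0.408 d → k = ln 2 / 0.408 = 1.699 d⁻¹.
First-order decay: C = 0.2858·exp(−k·t) = 0.2858·0.1038 = 0.02966 mg/L.
Second outfall: C = (0.7090·0.02966 + 0.1100·32.70)/0.8190 = 4.418 mg/L.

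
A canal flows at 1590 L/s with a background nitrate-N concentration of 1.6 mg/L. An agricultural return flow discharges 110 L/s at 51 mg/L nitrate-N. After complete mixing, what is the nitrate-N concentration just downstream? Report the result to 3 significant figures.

4.80 mg/L

After mixing, C = (1590·1.600 + 110.0·51.00) / 1700 = 8154/1700 = 4.796 mg/L.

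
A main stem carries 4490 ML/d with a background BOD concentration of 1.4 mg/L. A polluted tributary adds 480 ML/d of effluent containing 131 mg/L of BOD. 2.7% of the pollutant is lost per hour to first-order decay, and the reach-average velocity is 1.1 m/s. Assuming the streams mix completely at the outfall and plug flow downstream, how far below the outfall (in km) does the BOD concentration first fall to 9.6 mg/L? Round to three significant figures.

53.7 km

Mixed concentration C = ΣQC/ΣQ = (4490·1.400 + 480.0·131.0) / 4970 = 69170/4970 = 13.92 mg/L.
2.7%/h lost → k = −ln(1 − 0.027) = 0.02737 h⁻¹.
Set 13.92·exp(−k·t) = 9.6 → t = ln(13.92/9.6)/k = 48840 s = 13.57 h.
Distance = v·t = 1.1·48840 = 53720 m = 53.72 km.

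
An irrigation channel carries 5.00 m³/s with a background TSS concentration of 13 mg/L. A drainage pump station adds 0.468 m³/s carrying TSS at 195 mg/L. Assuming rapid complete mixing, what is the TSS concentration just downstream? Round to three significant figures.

Mixed concentration C = ΣQC/ΣQ = (5.000·13.00 + 0.4680·195.0) / 5.468 = 156.3/5.468 = 28.58 mg/L.

28.6 mg/L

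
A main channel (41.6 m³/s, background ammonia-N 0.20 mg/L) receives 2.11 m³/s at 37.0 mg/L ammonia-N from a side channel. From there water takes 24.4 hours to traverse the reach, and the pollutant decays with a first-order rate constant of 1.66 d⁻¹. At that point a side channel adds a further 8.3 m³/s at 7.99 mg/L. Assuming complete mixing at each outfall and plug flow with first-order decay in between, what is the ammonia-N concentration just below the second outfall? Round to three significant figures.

1.58 mg/L

Mixed concentration C = ΣQC/ΣQ = (41.60·0.2000 + 2.110·37.00) / 43.71 = 86.39/43.71 = 1.976 mg/L; combined flow 43.71 m³/s.
After decay, C = 1.976 × e^(−kt) = 1.976 × 0.1850 = 0.3655 mg/L.
Second outfall: C = (43.71·0.3655 + 8.300·7.990)/52.01 = 1.582 mg/L.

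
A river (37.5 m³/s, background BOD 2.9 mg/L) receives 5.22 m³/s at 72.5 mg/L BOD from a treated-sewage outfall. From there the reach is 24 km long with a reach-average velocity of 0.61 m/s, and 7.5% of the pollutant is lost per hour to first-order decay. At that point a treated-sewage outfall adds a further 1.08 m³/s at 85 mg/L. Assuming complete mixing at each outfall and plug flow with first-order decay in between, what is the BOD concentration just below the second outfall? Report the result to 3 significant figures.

6.84 mg/L

Flow-weighted average: C = (37.50·2.900 + 5.220·72.50) / 42.72 = 487.2/42.72 = 11.40 mg/L; combined flow 42.72 m³/s.
Travel time t = 24·1000 / 0.61 = 39340 s = 10.93 h.
7.5%/h lost → k = −ln(1 − 0.075) = 0.07796 h⁻¹.
Applying C = C₀e^(−kt): 11.40 × 0.4265 = 4.865 mg/L.
At the second outfall, C = (42.72·4.865 + 1.080·85.00) / (42.72 + 1.080) = 6.840 mg/L.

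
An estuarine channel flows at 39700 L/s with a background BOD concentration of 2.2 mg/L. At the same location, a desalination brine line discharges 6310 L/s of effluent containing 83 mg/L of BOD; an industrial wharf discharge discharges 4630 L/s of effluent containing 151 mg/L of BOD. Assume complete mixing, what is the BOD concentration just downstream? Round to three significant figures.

Mass balance: C = (39700·2.200 + 6310·83.00 + 4630·151.0) / 50640 = 1310000/50640 = 25.87 mg/L.

25.9 mg/L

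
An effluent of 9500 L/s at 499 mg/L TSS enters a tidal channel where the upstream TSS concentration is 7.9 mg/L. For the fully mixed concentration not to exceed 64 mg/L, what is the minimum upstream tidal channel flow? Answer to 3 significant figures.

Set C_mix = 64: (Q·7.900 + 9500·499.0) / (Q + 9500) = 64
→ Q = 9500·(499.0 − 64)/(64 − 7.900) = 73660 L/s.

73700 L/s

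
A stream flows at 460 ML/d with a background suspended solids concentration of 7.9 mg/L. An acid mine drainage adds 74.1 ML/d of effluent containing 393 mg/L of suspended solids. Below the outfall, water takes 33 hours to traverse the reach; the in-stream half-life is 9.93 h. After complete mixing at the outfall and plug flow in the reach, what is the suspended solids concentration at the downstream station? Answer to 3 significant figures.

6.13 mg/L

Mass balance: C = (460.0·7.900 + 74.10·393.0) / 534.1 = 32760/534.1 = 61.33 mg/L.
Half-life 9.93 h → k = ln 2 / 9.93 = 0.06980 h⁻¹ = 1.675 d⁻¹.
Decay over the reach: 61.33·exp(−kt) = 61.33·0.09991 = 6.127 mg/L.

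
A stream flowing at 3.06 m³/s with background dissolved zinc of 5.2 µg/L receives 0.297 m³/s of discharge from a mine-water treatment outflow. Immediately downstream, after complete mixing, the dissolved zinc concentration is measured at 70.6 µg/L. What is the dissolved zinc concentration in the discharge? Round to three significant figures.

744 µg/L

Mass balance: 3.060·5.200 + 0.2970·Cₑ = 3.357·70.60
→ Cₑ = (3.357·70.60 − 3.060·5.200) / 0.2970 = 744.4 µg/L.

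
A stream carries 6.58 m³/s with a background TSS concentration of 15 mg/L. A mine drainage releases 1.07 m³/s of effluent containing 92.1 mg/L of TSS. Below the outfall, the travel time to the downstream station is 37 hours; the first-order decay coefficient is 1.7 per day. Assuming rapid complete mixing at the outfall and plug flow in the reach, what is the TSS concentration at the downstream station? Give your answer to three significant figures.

1.88 mg/L

Mass balance: C = (6.580·15.00 + 1.070·92.10) / 7.650 = 197.2/7.650 = 25.78 mg/L.
First-order decay: C = 25.78·exp(−k·t) = 25.78·0.07274 = 1.876 mg/L.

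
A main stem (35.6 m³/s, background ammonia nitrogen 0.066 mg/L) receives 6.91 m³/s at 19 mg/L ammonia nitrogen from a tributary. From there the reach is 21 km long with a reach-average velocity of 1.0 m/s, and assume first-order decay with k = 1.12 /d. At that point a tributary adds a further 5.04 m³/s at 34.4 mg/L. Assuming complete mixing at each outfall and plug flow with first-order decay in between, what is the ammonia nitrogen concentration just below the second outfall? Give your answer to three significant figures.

After mixing, C = (35.60·0.06600 + 6.910·19.00) / 42.51 = 133.6/42.51 = 3.144 mg/L; combined flow 42.51 m³/s.
Travel time t = 21·1000 / 1.0 = 21000 s = 5.833 h.
Applying C = C₀e^(−kt): 3.144 × 0.7617 = 2.395 mg/L.
Second outfall: C = (42.51·2.395 + 5.040·34.40)/47.55 = 5.787 mg/L.

5.79 mg/L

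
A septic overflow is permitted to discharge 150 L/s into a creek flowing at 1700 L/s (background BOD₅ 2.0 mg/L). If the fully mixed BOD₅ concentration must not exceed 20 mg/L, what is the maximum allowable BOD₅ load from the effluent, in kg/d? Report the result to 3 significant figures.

2900 kg/d

Mass balance at the limit: 1700·2.000 + 150.0·Cₑ = 1850·20 → Cₑ = 224.0 mg/L.
150.0 L/s = 0.1500 m³/s. Load = 0.1500 m³/s × 224.0 g/m³ × 86 400 s/d = 2903 kg/d.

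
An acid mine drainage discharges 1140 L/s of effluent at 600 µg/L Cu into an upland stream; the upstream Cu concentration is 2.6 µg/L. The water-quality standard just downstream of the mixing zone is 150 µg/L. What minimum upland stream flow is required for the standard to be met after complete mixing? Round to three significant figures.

Set C_mix = 150: (Q·2.600 + 1140·600.0) / (Q + 1140) = 150
→ Q = 1140·(600.0 − 150)/(150 − 2.600) = 3480 L/s.

3480 L/s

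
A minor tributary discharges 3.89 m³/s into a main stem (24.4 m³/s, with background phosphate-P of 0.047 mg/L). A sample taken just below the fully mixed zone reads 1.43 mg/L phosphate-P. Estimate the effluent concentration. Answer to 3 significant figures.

Mass balance: 24.40·0.04700 + 3.890·Cₑ = 28.29·1.430
→ Cₑ = (28.29·1.430 − 24.40·0.04700) / 3.890 = 10.10 mg/L.

10.1 mg/L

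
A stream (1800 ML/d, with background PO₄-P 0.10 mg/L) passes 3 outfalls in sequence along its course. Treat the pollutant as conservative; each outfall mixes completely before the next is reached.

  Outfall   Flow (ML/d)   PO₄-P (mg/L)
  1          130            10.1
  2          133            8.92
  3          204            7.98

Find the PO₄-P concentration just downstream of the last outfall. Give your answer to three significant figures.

1.90 mg/L

Outfall 1: combined Q = 1930 ML/d; C = (1800·0.1000 + 130.0·10.10)/1930 = 0.7736 mg/L.
Outfall 2: combined Q = 2063 ML/d; C = (1930·0.7736 + 133.0·8.920)/2063 = 1.299 mg/L.
Outfall 3: combined Q = 2267 ML/d; C = (2063·1.299 + 204.0·7.980)/2267 = 1.900 mg/L.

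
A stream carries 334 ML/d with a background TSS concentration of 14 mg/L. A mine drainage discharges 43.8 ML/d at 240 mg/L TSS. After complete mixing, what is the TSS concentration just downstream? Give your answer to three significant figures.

Conservation of mass: C = (334.0·14.00 + 43.80·240.0) / 377.8 = 15190/377.8 = 40.20 mg/L.

40.2 mg/L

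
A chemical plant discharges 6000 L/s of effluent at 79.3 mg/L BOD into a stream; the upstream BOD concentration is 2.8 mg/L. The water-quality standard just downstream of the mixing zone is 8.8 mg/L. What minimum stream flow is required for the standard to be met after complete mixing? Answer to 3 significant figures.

70500 L/s

Set C_mix = 8.8: (Q·2.800 + 6000·79.30) / (Q + 6000) = 8.8
→ Q = 6000·(79.30 − 8.8)/(8.8 − 2.800) = 70500 L/s.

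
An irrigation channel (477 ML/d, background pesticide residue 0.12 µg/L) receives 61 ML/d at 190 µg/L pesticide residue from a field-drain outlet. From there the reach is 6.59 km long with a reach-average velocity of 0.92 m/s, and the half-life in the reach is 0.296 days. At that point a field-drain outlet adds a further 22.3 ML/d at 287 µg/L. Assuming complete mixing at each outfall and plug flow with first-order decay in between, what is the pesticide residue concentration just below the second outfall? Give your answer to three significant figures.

Conservation of mass: C = (477.0·0.1200 + 61.00·190.0) / 538.0 = 11650/538.0 = 21.65 µg/L; combined flow 538.0 ML/d.
Travel time t = 6.59·1000 / 0.92 = 7163 s = 1.990 h.
Half-life 0.296 d → k = ln 2 / 0.296 = 2.342 d⁻¹.
Decay over the reach: 21.65·exp(−kt) = 21.65·0.8235 = 17.83 µg/L.
At the second outfall, C = (538.0·17.83 + 22.30·287.0) / (538.0 + 22.30) = 28.54 µg/L.

28.5 µg/L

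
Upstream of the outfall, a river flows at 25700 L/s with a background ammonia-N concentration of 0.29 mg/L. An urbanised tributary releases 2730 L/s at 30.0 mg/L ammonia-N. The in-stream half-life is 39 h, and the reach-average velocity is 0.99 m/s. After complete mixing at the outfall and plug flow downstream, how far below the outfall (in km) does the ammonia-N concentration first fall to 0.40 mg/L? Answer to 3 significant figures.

Flow-weighted average: C = (25700·0.2900 + 2730·30.00) / 28430 = 89350/28430 = 3.143 mg/L.
Half-life 39 h → k = ln 2 / 39 = 0.01777 h⁻¹ = 0.4266 d⁻¹.
Set 3.143·exp(−k·t) = 0.40 → t = ln(3.143/0.40)/k = 417600 s = 116.0 h.
Distance = v·t = 0.99·417600 = 413400 m = 413.4 km.

413 km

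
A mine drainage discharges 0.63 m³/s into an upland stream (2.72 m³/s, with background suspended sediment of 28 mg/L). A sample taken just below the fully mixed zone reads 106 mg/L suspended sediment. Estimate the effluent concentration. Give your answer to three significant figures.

443 mg/L

Mass balance: 2.720·28.00 + 0.6300·Cₑ = 3.350·106.0
→ Cₑ = (3.350·106.0 − 2.720·28.00) / 0.6300 = 442.8 mg/L.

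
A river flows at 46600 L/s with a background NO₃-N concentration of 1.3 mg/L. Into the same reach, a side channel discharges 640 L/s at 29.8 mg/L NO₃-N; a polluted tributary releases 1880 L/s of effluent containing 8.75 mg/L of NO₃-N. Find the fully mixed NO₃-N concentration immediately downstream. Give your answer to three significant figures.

1.96 mg/L

Mass balance: C = (46600·1.300 + 640.0·29.80 + 1880·8.750) / 49120 = 96100/49120 = 1.956 mg/L.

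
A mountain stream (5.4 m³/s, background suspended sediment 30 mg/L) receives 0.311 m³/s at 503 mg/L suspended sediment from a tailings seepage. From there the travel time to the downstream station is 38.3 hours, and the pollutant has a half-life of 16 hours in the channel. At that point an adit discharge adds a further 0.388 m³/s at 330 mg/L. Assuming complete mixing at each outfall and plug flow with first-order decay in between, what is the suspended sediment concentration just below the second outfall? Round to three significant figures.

Flow-weighted average: C = (5.400·30.00 + 0.3110·503.0) / 5.711 = 318.4/5.711 = 55.76 mg/L; combined flow 5.711 m³/s.
Half-life 16 h → k = ln 2 / 16 = 0.04332 h⁻¹ = 1.040 d⁻¹.
Decay over the reach: 55.76·exp(−kt) = 55.76·0.1903 = 10.61 mg/L.
Second outfall: C = (5.711·10.61 + 0.3880·330.0)/6.099 = 30.93 mg/L.

30.9 mg/L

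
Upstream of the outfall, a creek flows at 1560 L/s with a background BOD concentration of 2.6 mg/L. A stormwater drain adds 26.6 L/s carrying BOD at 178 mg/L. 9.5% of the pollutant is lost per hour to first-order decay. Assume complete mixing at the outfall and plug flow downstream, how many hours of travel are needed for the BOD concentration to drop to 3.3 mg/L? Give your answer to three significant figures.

5.19 h

Conservation of mass: C = (1560·2.600 + 26.60·178.0) / 1587 = 8791/1587 = 5.541 mg/L.
9.5%/h lost → k = −ln(1 − 0.095) = 0.09982 h⁻¹.
5.541·exp(−k·t) = 3.3 → t = ln(5.541/3.3)/k = 18690 s = 5.191 h.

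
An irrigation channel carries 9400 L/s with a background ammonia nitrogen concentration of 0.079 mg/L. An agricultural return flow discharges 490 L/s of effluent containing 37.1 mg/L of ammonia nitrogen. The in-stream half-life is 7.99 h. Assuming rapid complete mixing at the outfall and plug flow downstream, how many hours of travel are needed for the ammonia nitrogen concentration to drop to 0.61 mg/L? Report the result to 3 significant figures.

13.2 h

Flow-weighted average: C = (9400·0.07900 + 490.0·37.10) / 9890 = 18920/9890 = 1.913 mg/L.
Half-life 7.99 h → k = ln 2 / 7.99 = 0.08675 h⁻¹ = 2.082 d⁻¹.
1.913·exp(−k·t) = 0.61 → t = ln(1.913/0.61)/k = 47440 s = 13.18 h.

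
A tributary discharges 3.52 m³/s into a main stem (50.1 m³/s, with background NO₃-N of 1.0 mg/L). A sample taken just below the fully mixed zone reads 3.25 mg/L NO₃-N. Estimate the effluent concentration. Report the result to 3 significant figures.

Mass balance: 50.10·1.000 + 3.520·Cₑ = 53.62·3.250
→ Cₑ = (53.62·3.250 − 50.10·1.000) / 3.520 = 35.27 mg/L.

35.3 mg/L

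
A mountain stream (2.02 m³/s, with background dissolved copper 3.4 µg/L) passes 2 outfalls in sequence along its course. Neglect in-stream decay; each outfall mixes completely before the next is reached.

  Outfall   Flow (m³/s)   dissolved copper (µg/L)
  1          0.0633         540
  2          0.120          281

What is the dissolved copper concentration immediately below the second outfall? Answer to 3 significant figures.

33.9 µg/L

Outfall 1: combined Q = 2.083 m³/s; C = (2.020·3.400 + 0.06330·540.0)/2.083 = 19.70 µg/L.
Outfall 2: combined Q = 2.203 m³/s; C = (2.083·19.70 + 0.1200·281.0)/2.203 = 33.94 µg/L.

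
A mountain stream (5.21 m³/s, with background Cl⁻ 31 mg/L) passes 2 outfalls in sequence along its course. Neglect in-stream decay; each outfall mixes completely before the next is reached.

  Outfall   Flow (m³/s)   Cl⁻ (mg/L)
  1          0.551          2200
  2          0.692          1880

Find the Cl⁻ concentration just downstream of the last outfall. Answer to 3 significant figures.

Outfall 1: combined Q = 5.761 m³/s; C = (5.210·31.00 + 0.5510·2200)/5.761 = 238.4 mg/L.
Outfall 2: combined Q = 6.453 m³/s; C = (5.761·238.4 + 0.6920·1880)/6.453 = 414.5 mg/L.

414 mg/L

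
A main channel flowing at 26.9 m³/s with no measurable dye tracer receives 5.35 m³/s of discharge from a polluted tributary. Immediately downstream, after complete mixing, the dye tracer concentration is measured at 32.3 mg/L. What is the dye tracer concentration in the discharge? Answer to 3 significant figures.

195 mg/L

Mass balance: 26.90·0 + 5.350·Cₑ = 32.25·32.30
→ Cₑ = (32.25·32.30 − 26.90·0) / 5.350 = 194.7 mg/L.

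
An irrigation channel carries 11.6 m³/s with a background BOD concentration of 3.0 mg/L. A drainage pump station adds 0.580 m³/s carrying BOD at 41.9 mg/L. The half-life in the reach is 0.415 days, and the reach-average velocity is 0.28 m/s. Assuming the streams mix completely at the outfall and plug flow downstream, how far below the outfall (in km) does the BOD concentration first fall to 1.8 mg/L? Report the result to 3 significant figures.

Flow-weighted average: C = (11.60·3.000 + 0.5800·41.90) / 12.18 = 59.10/12.18 = 4.852 mg/L.
Half-life 0.415 d → k = ln 2 / 0.415 = 1.670 d⁻¹.
Set 4.852·exp(−k·t) = 1.8 → t = ln(4.852/1.8)/k = 51300 s = 14.25 h.
Distance = v·t = 0.28·51300 = 14360 m = 14.36 km.

14.4 km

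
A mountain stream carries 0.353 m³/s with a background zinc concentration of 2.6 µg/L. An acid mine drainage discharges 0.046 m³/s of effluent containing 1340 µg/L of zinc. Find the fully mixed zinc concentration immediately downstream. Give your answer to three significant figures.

157 µg/L

Conservation of mass: C = (0.3530·2.600 + 0.04600·1340) / 0.3990 = 62.56/0.3990 = 156.8 µg/L.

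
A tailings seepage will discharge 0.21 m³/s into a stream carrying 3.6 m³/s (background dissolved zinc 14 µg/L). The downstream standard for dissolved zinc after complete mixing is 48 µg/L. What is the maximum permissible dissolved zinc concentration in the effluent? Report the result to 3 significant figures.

At the limit, (Qr·Cr + Qe·Cₑ)/(Qr + Qe) = 48:
Cₑ = (3.810·48 − 3.600·14.00) / 0.2100 = 630.9 µg/L.

631 µg/L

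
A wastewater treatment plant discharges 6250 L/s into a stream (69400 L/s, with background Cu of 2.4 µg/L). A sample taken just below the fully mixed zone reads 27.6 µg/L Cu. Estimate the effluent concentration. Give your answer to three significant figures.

Mass balance: 69400·2.400 + 6250·Cₑ = 75650·27.60
→ Cₑ = (75650·27.60 − 69400·2.400) / 6250 = 307.4 µg/L.

307 µg/L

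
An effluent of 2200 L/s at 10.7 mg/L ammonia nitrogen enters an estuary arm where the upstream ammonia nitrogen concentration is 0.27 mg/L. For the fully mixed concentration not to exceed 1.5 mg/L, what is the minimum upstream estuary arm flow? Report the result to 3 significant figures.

Set C_mix = 1.5: (Q·0.2700 + 2200·10.70) / (Q + 2200) = 1.5
→ Q = 2200·(10.70 − 1.5)/(1.5 − 0.2700) = 16460 L/s.

16500 L/s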